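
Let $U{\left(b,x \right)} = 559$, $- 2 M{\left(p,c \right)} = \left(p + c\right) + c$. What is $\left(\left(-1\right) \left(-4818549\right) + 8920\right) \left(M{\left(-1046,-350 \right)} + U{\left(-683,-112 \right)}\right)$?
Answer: $6912935608$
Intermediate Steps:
$M{\left(p,c \right)} = - c - \frac{p}{2}$ ($M{\left(p,c \right)} = - \frac{\left(p + c\right) + c}{2} = - \frac{\left(c + p\right) + c}{2} = - \frac{p + 2 c}{2} = - c - \frac{p}{2}$)
$\left(\left(-1\right) \left(-4818549\right) + 8920\right) \left(M{\left(-1046,-350 \right)} + U{\left(-683,-112 \right)}\right) = \left(\left(-1\right) \left(-4818549\right) + 8920\right) \left(\left(\left(-1\right) \left(-350\right) - -523\right) + 559\right) = \left(4818549 + 8920\right) \left(\left(350 + 523\right) + 559\right) = 4827469 \left(873 + 559\right) = 4827469 \cdot 1432 = 6912935608$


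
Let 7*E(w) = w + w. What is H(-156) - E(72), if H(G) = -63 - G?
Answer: 507/7 ≈ 72.429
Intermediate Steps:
E(w) = 2*w/7 (E(w) = (w + w)/7 = (2*w)/7 = 2*w/7)
H(-156) - E(72) = (-63 - 1*(-156)) - 2*72/7 = (-63 + 156) - 1*144/7 = 93 - 144/7 = 507/7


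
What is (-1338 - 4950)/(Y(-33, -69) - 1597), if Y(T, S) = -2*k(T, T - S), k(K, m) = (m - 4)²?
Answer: 2096/1215 ≈ 1.7251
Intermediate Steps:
k(K, m) = (-4 + m)²
Y(T, S) = -2*(-4 + T - S)² (Y(T, S) = -2*(-4 + (T - S))² = -2*(-4 + T - S)²)
(-1338 - 4950)/(Y(-33, -69) - 1597) = (-1338 - 4950)/(-2*(4 - 69 - 1*(-33))² - 1597) = -6288/(-2*(4 - 69 + 33)² - 1597) = -6288/(-2*(-32)² - 1597) = -6288/(-2*1024 - 1597) = -6288/(-2048 - 1597) = -6288/(-3645) = -6288*(-1/3645) = 2096/1215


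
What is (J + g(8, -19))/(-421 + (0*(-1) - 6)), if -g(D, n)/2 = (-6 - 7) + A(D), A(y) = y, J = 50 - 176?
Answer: 116/427 ≈ 0.27166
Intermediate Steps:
J = -126
g(D, n) = 26 - 2*D (g(D, n) = -2*((-6 - 7) + D) = -2*(-13 + D) = 26 - 2*D)
(J + g(8, -19))/(-421 + (0*(-1) - 6)) = (-126 + (26 - 2*8))/(-421 + (0*(-1) - 6)) = (-126 + (26 - 16))/(-421 + (0 - 6)) = (-126 + 10)/(-421 - 6) = -116/(-427) = -116*(-1/427) = 116/427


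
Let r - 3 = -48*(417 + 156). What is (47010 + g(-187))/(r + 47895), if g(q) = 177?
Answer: 5243/2266 ≈ 2.3138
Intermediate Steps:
r = -27501 (r = 3 - 48*(417 + 156) = 3 - 48*573 = 3 - 27504 = -27501)
(47010 + g(-187))/(r + 47895) = (47010 + 177)/(-27501 + 47895) = 47187/20394 = 47187*(1/20394) = 5243/2266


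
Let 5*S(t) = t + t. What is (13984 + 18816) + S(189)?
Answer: 164378/5 ≈ 32876.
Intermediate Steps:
S(t) = 2*t/5 (S(t) = (t + t)/5 = (2*t)/5 = 2*t/5)
(13984 + 18816) + S(189) = (13984 + 18816) + (⅖)*189 = 32800 + 378/5 = 164378/5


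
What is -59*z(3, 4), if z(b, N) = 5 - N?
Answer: -59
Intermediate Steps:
-59*z(3, 4) = -59*(5 - 1*4) = -59*(5 - 4) = -59*1 = -59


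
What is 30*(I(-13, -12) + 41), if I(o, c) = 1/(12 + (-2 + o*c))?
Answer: 102105/83 ≈ 1230.2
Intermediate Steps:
I(o, c) = 1/(10 + c*o) (I(o, c) = 1/(12 + (-2 + c*o)) = 1/(10 + c*o))
30*(I(-13, -12) + 41) = 30*(1/(10 - 12*(-13)) + 41) = 30*(1/(10 + 156) + 41) = 30*(1/166 + 41) = 30*(6807/166) = 102105/83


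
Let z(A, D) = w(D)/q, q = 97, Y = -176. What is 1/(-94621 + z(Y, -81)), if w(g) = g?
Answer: -97/9178318 ≈ -1.0568e-5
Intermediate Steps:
z(A, D) = D/97
1/(-94621 + z(Y, -81)) = 1/(-94621 + (1/97)*(-81)) = 1/(-94621 - 81/97) = 1/(-9178318/97) = -97/9178318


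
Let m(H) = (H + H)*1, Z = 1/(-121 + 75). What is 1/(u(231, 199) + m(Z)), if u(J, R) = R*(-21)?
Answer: -23/96118 ≈ -0.00023929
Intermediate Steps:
u(J, R) = -21*R
Z = -1/46 (Z = 1/(-46) = -1/46 ≈ -0.021739)
m(H) = 2*H (m(H) = (2*H)*1 = 2*H)
1/(u(231, 199) + m(Z)) = 1/(-21*199 + 2*(-1/46)) = 1/(-4179 - 1/23) = 1/(-96118/23) = -23/96118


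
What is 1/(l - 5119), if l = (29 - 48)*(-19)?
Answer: -1/4758 ≈ -0.00021017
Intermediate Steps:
l = 361 (l = -19*(-19) = 361)
1/(l - 5119) = 1/(361 - 5119) = 1/(-4758) = -1/4758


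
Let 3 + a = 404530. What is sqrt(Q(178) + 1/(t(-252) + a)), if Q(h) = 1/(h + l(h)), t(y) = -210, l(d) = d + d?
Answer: sqrt(87409467703578)/215905278 ≈ 0.043303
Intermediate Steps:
a = 404527 (a = -3 + 404530 = 404527)
l(d) = 2*d
Q(h) = 1/(3*h) (Q(h) = 1/(h + 2*h) = 1/(3*h))
sqrt(Q(178) + 1/(t(-252) + a)) = sqrt((1/3)/178 + 1/(-210 + 404527)) = sqrt((1/3)*(1/178) + 1/404317) = sqrt(1/534 + 1/404317) = sqrt(404851/215905278) = sqrt(87409467703578)/215905278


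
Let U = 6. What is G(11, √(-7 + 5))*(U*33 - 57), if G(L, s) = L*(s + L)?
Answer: 17061 + 1551*I*√2 ≈ 17061.0 + 2193.4*I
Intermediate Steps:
G(L, s) = L*(L + s)
G(11, √(-7 + 5))*(U*33 - 57) = (11*(11 + √(-7 + 5)))*(6*33 - 57) = (11*(11 + √(-2)))*(198 - 57) = (11*(11 + I*√2))*141 = (121 + 11*I*√2)*141 = 17061 + 1551*I*√2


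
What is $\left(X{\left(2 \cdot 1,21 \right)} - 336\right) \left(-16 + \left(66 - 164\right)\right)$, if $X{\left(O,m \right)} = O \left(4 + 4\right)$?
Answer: $36480$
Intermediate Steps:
$X{\left(O,m \right)} = 8 O$ ($X{\left(O,m \right)} = O 8 = 8 O$)
$\left(X{\left(2 \cdot 1,21 \right)} - 336\right) \left(-16 + \left(66 - 164\right)\right) = \left(8 \cdot 2 \cdot 1 - 336\right) \left(-16 + \left(66 - 164\right)\right) = \left(8 \cdot 2 - 336\right) \left(-16 - 98\right) = \left(16 - 336\right) \left(-114\right) = \left(-320\right) \left(-114\right) = 36480$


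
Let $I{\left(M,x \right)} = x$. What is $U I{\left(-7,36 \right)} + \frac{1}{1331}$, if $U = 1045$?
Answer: $\frac{50072221}{1331} \approx 37620.0$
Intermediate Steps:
$U I{\left(-7,36 \right)} + \frac{1}{1331} = 1045 \cdot 36 + \frac{1}{1331} = 37620 + \frac{1}{1331} = \frac{50072221}{1331}$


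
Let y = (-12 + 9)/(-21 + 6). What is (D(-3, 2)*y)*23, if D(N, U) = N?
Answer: -69/5 ≈ -13.800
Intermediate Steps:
y = 1/5 (y = -3/(-15) = -3*(-1/15) = 1/5 ≈ 0.20000)
(D(-3, 2)*y)*23 = -3*1/5*23 = -3/5*23 = -69/5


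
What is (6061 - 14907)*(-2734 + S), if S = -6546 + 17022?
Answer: -68485732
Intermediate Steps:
S = 10476
(6061 - 14907)*(-2734 + S) = (6061 - 14907)*(-2734 + 10476) = -8846*7742 = -68485732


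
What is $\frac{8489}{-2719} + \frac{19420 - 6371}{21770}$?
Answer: $- \frac{149325299}{59192630} \approx -2.5227$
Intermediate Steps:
$\frac{8489}{-2719} + \frac{19420 - 6371}{21770} = 8489 \left(- \frac{1}{2719}\right) + 13049 \cdot \frac{1}{21770} = - \frac{8489}{2719} + \frac{13049}{21770} = - \frac{149325299}{59192630}$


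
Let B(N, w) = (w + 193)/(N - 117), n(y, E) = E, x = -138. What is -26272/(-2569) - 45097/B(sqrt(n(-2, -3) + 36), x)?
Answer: 13556385541/141295 - 45097*sqrt(33)/55 ≈ 91234.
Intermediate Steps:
B(N, w) = (193 + w)/(-117 + N)
-26272/(-2569) - 45097/B(sqrt(n(-2, -3) + 36), x) = -26272/(-2569) - 45097*(-117 + sqrt(-3 + 36))/(193 - 138) = -26272*(-1/2569) - (-5276349/55 + 45097*sqrt(33)/55) = 26272/2569 - (-5276349/55 + 45097*sqrt(33)/55) = 26272/2569 - 45097*(-117/55 + sqrt(33)/55) = 26272/2569 + (5276349/55 - 45097*sqrt(33)/55) = 13556385541/141295 - 45097*sqrt(33)/55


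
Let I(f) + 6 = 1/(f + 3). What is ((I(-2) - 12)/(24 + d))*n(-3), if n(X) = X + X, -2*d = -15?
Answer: 68/21 ≈ 3.2381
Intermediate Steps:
d = 15/2 (d = -1/2*(-15) = 15/2 ≈ 7.5000)
I(f) = -6 + 1/(3 + f) (I(f) = -6 + 1/(f + 3) = -6 + 1/(3 + f))
n(X) = 2*X
((I(-2) - 12)/(24 + d))*n(-3) = (((-17 - 6*(-2))/(3 - 2) - 12)/(24 + 15/2))*(2*(-3)) = (((-17 + 12)/1 - 12)/(63/2))*(-6) = ((1*(-5) - 12)*(2/63))*(-6) = ((-5 - 12)*(2/63))*(-6) = -17*2/63*(-6) = -34/63*(-6) = 68/21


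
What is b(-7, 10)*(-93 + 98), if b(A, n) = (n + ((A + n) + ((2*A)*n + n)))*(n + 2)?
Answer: -7020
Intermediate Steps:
b(A, n) = (2 + n)*(A + 3*n + 2*A*n) (b(A, n) = (n + ((A + n) + (2*A*n + n)))*(2 + n) = (n + ((A + n) + (n + 2*A*n)))*(2 + n) = (n + (A + 2*n + 2*A*n))*(2 + n) = (A + 3*n + 2*A*n)*(2 + n) = (2 + n)*(A + 3*n + 2*A*n))
b(-7, 10)*(-93 + 98) = (2*(-7) + 3*10² + 6*10 + 2*(-7)*10² + 5*(-7)*10)*(-93 + 98) = (-14 + 3*100 + 60 + 2*(-7)*100 - 350)*5 = (-14 + 300 + 60 - 1400 - 350)*5 = -1404*5 = -7020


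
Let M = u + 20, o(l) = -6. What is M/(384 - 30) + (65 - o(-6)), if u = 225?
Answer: 25379/354 ≈ 71.692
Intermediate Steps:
M = 245 (M = 225 + 20 = 245)
M/(384 - 30) + (65 - o(-6)) = 245/(384 - 30) + (65 - 1*(-6)) = 245/354 + (65 + 6) = 245*(1/354) + 71 = 245/354 + 71 = 25379/354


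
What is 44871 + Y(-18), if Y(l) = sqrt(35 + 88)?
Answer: 44871 + sqrt(123) ≈ 44882.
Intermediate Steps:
Y(l) = sqrt(123)
44871 + Y(-18) = 44871 + sqrt(123)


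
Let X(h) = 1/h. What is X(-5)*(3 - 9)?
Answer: 6/5 ≈ 1.2000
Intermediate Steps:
X(-5)*(3 - 9) = (3 - 9)/(-5) = -⅕*(-6) = 6/5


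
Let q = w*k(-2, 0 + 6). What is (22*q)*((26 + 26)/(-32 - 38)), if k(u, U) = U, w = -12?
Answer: 41184/35 ≈ 1176.7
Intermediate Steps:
q = -72 (q = -12*(0 + 6) = -12*6 = -72)
(22*q)*((26 + 26)/(-32 - 38)) = (22*(-72))*((26 + 26)/(-32 - 38)) = -82368/(-70) = -82368*(-1)/70 = -1584*(-26/35) = 41184/35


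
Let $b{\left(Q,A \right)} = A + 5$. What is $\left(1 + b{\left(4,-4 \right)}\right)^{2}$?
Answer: $4$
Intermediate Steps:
$b{\left(Q,A \right)} = 5 + A$
$\left(1 + b{\left(4,-4 \right)}\right)^{2} = \left(1 + \left(5 - 4\right)\right)^{2} = \left(1 + 1\right)^{2} = 2^{2} = 4$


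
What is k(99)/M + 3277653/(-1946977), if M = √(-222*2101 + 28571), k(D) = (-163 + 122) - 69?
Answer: -3277653/1946977 + 110*I*√437851/437851 ≈ -1.6835 + 0.16624*I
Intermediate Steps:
k(D) = -110 (k(D) = -41 - 69 = -110)
M = I*√437851 (M = √(-466422 + 28571) = √(-437851) = I*√437851 ≈ 661.7*I)
k(99)/M + 3277653/(-1946977) = -110*(-I*√437851/437851) + 3277653/(-1946977) = -(-110)*I*√437851/437851 + 3277653*(-1/1946977) = 110*I*√437851/437851 - 3277653/1946977 = -3277653/1946977 + 110*I*√437851/437851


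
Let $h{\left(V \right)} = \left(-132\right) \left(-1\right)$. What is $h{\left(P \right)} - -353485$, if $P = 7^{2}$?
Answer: $353617$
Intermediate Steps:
$P = 49$
$h{\left(V \right)} = 132$
$h{\left(P \right)} - -353485 = 132 - -353485 = 132 + 353485 = 353617$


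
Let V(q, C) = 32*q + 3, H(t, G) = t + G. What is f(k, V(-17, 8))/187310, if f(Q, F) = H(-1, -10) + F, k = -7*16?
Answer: -276/93655 ≈ -0.0029470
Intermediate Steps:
H(t, G) = G + t
V(q, C) = 3 + 32*q
k = -112
f(Q, F) = -11 + F (f(Q, F) = (-10 - 1) + F = -11 + F)
f(k, V(-17, 8))/187310 = (-11 + (3 + 32*(-17)))/187310 = (-11 + (3 - 544))*(1/187310) = (-11 - 541)*(1/187310) = -552*1/187310 = -276/93655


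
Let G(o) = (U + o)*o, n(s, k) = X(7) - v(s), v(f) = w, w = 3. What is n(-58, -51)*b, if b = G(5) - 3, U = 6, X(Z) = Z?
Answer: 208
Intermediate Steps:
v(f) = 3
n(s, k) = 4 (n(s, k) = 7 - 1*3 = 7 - 3 = 4)
G(o) = o*(6 + o) (G(o) = (6 + o)*o = o*(6 + o))
b = 52 (b = 5*(6 + 5) - 3 = 5*11 - 3 = 55 - 3 = 52)
n(-58, -51)*b = 4*52 = 208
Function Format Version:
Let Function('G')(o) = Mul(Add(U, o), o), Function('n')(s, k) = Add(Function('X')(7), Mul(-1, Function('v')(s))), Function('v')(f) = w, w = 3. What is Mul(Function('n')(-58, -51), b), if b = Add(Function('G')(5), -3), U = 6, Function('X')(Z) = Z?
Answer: 208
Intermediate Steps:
Function('v')(f) = 3
Function('n')(s, k) = 4 (Function('n')(s, k) = Add(7, Mul(-1, 3)) = Add(7, -3) = 4)
Function('G')(o) = Mul(o, Add(6, o)) (Function('G')(o) = Mul(Add(6, o), o) = Mul(o, Add(6, o)))
b = 52 (b = Add(Mul(5, Add(6, 5)), -3) = Add(Mul(5, 11), -3) = Add(55, -3) = 52)
Mul(Function('n')(-58, -51), b) = Mul(4, 52) = 208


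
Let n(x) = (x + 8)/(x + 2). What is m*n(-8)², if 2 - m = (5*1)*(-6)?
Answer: 0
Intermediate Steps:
n(x) = (8 + x)/(2 + x)
m = 32 (m = 2 - 5*1*(-6) = 2 - 5*(-6) = 2 - 1*(-30) = 2 + 30 = 32)
m*n(-8)² = 32*((8 - 8)/(2 - 8))² = 32*(0/(-6))² = 32*(-⅙*0)² = 32*0² = 32*0 = 0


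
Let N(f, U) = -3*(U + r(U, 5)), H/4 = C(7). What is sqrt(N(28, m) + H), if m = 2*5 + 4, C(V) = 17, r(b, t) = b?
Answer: 4*I ≈ 4.0*I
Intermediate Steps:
H = 68 (H = 4*17 = 68)
m = 14 (m = 10 + 4 = 14)
N(f, U) = -6*U (N(f, U) = -3*(U + U) = -6*U)
sqrt(N(28, m) + H) = sqrt(-6*14 + 68) = sqrt(-84 + 68) = sqrt(-16) = 4*I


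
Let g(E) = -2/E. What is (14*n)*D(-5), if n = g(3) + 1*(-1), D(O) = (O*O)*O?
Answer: 8750/3 ≈ 2916.7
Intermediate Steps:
D(O) = O³ (D(O) = O²*O = O³)
n = -5/3 (n = -2/3 + 1*(-1) = -2*⅓ - 1 = -⅔ - 1 = -5/3 ≈ -1.6667)
(14*n)*D(-5) = (14*(-5/3))*(-5)³ = -70/3*(-125) = 8750/3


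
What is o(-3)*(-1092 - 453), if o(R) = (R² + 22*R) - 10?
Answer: 103515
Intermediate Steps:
o(R) = -10 + R² + 22*R
o(-3)*(-1092 - 453) = (-10 + (-3)² + 22*(-3))*(-1092 - 453) = (-10 + 9 - 66)*(-1545) = -67*(-1545) = 103515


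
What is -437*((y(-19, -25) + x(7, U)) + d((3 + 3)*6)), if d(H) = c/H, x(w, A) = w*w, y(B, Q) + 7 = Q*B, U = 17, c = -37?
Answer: -8117275/36 ≈ -2.2548e+5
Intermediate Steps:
y(B, Q) = -7 + B*Q (y(B, Q) = -7 + Q*B = -7 + B*Q)
x(w, A) = w²
d(H) = -37/H
-437*((y(-19, -25) + x(7, U)) + d((3 + 3)*6)) = -437*(((-7 - 19*(-25)) + 7²) - 37*1/(6*(3 + 3))) = -437*(((-7 + 475) + 49) - 37/(6*6)) = -437*((468 + 49) - 37/36) = -437*(517 - 37*1/36) = -437*(517 - 37/36) = -437*18575/36 = -8117275/36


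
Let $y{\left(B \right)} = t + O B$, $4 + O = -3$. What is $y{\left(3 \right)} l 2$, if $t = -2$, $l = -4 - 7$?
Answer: $506$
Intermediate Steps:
$O = -7$ ($O = -4 - 3 = -7$)
$l = -11$ ($l = -4 - 7 = -11$)
$y{\left(B \right)} = -2 - 7 B$
$y{\left(3 \right)} l 2 = \left(-2 - 21\right) \left(-11\right) 2 = \left(-23\right) \left(-11\right) 2 = 253 \cdot 2 = 506$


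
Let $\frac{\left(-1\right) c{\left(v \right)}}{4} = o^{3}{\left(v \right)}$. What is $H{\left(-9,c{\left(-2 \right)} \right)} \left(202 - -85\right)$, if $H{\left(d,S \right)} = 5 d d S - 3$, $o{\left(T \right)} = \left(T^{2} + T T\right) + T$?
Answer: $-100427901$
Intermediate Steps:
$o{\left(T \right)} = T + 2 T^{2}$ ($o{\left(T \right)} = \left(T^{2} + T^{2}\right) + T = 2 T^{2} + T = T + 2 T^{2}$)
$c{\left(v \right)} = - 4 v^{3} \left(1 + 2 v\right)^{3}$ ($c{\left(v \right)} = - 4 \left(v \left(1 + 2 v\right)\right)^{3} = - 4 v^{3} \left(1 + 2 v\right)^{3}$)
$H{\left(d,S \right)} = -3 + 5 S d^{2}$ ($H{\left(d,S \right)} = 5 d^{2} S - 3 = 5 S d^{2} - 3 = -3 + 5 S d^{2}$)
$H{\left(-9,c{\left(-2 \right)} \right)} \left(202 - -85\right) = \left(-3 + 5 \left(- 4 \left(-2\right)^{3} \left(1 + 2 \left(-2\right)\right)^{3}\right) \left(-9\right)^{2}\right) \left(202 - -85\right) = \left(-3 + 5 \left(\left(-4\right) \left(-8\right) \left(1 - 4\right)^{3}\right) 81\right) \left(202 + 85\right) = \left(-3 + 5 \left(\left(-4\right) \left(-8\right) \left(-3\right)^{3}\right) 81\right) 287 = \left(-3 + 5 \left(\left(-4\right) \left(-8\right) \left(-27\right)\right) 81\right) 287 = \left(-3 + 5 \left(-864\right) 81\right) 287 = \left(-3 - 349920\right) 287 = \left(-349923\right) 287 = -100427901$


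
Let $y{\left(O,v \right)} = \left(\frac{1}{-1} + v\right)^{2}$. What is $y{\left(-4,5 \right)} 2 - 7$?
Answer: $25$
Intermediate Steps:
$y{\left(O,v \right)} = \left(-1 + v\right)^{2}$
$y{\left(-4,5 \right)} 2 - 7 = \left(-1 + 5\right)^{2} \cdot 2 - 7 = 4^{2} \cdot 2 - 7 = 16 \cdot 2 - 7 = 32 - 7 = 25$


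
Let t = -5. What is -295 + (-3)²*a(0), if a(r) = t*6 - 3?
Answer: -592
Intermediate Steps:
a(r) = -33 (a(r) = -5*6 - 3 = -30 - 3 = -33)
-295 + (-3)²*a(0) = -295 + (-3)²*(-33) = -295 + 9*(-33) = -295 - 297 = -592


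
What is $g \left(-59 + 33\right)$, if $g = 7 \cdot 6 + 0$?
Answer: $-1092$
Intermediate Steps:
$g = 42$ ($g = 42 + 0 = 42$)
$g \left(-59 + 33\right) = 42 \left(-59 + 33\right) = 42 \left(-26\right) = -1092$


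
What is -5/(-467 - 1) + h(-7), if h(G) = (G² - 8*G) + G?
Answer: 45869/468 ≈ 98.011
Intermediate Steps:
h(G) = G² - 7*G
-5/(-467 - 1) + h(-7) = -5/(-467 - 1) - 7*(-7 - 7) = -5/(-468) - 7*(-14) = -5*(-1/468) + 98 = 5/468 + 98 = 45869/468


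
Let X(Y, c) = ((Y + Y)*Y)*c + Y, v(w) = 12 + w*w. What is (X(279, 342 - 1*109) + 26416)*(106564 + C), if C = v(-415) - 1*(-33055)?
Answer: 11320560225456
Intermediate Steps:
v(w) = 12 + w**2
X(Y, c) = Y + 2*c*Y**2 (X(Y, c) = ((2*Y)*Y)*c + Y = (2*Y**2)*c + Y = 2*c*Y**2 + Y = Y + 2*c*Y**2)
C = 205292 (C = (12 + (-415)**2) - 1*(-33055) = (12 + 172225) + 33055 = 172237 + 33055 = 205292)
(X(279, 342 - 1*109) + 26416)*(106564 + C) = (279*(1 + 2*279*(342 - 1*109)) + 26416)*(106564 + 205292) = (279*(1 + 2*279*(342 - 109)) + 26416)*311856 = (279*(1 + 2*279*233) + 26416)*311856 = (279*(1 + 130014) + 26416)*311856 = (279*130015 + 26416)*311856 = (36274185 + 26416)*311856 = 36300601*311856 = 11320560225456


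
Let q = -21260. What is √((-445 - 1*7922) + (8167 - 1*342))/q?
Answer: -I*√542/21260 ≈ -0.0010951*I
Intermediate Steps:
√((-445 - 1*7922) + (8167 - 1*342))/q = √((-445 - 1*7922) + (8167 - 1*342))/(-21260) = √((-445 - 7922) + (8167 - 342))*(-1/21260) = √(-8367 + 7825)*(-1/21260) = √(-542)*(-1/21260) = (I*√542)*(-1/21260) = -I*√542/21260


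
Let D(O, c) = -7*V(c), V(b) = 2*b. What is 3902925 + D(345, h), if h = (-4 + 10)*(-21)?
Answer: 3904689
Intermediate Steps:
h = -126 (h = 6*(-21) = -126)
D(O, c) = -14*c
3902925 + D(345, h) = 3902925 - 14*(-126) = 3902925 + 1764 = 3904689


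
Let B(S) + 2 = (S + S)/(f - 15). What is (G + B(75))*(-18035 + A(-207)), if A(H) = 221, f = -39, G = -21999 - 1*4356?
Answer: 1408719244/3 ≈ 4.6957e+8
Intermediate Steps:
G = -26355 (G = -21999 - 4356 = -26355)
B(S) = -2 - S/27 (B(S) = -2 + (S + S)/(-39 - 15) = -2 + (2*S)/(-54) = -2 + (2*S)*(-1/54) = -2 - S/27)
(G + B(75))*(-18035 + A(-207)) = (-26355 + (-2 - 1/27*75))*(-18035 + 221) = (-26355 + (-2 - 25/9))*(-17814) = (-26355 - 43/9)*(-17814) = -237238/9*(-17814) = 1408719244/3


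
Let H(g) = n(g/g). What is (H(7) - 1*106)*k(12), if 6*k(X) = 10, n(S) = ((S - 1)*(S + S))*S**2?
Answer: -530/3 ≈ -176.67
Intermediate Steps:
n(S) = 2*S**3*(-1 + S) (n(S) = ((-1 + S)*(2*S))*S**2 = (2*S*(-1 + S))*S**2 = 2*S**3*(-1 + S))
k(X) = 5/3 (k(X) = (1/6)*10 = 5/3)
H(g) = 0 (H(g) = 2*(g/g)**3*(-1 + g/g) = 2*1**3*(-1 + 1) = 2*1*0 = 0)
(H(7) - 1*106)*k(12) = (0 - 1*106)*(5/3) = (0 - 106)*(5/3) = -106*5/3 = -530/3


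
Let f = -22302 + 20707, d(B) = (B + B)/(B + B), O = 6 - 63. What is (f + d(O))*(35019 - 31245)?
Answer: -6015756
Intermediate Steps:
O = -57
d(B) = 1 (d(B) = (2*B)/((2*B)) = (2*B)*(1/(2*B)) = 1)
f = -1595
(f + d(O))*(35019 - 31245) = (-1595 + 1)*(35019 - 31245) = -1594*3774 = -6015756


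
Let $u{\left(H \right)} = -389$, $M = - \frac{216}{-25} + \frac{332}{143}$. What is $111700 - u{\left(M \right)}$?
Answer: $112089$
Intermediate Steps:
$M = \frac{39188}{3575}$ ($M = \left(-216\right) \left(- \frac{1}{25}\right) + 332 \cdot \frac{1}{143} = \frac{216}{25} + \frac{332}{143} = \frac{39188}{3575} \approx 10.962$)
$111700 - u{\left(M \right)} = 111700 - -389 = 111700 + 389 = 112089$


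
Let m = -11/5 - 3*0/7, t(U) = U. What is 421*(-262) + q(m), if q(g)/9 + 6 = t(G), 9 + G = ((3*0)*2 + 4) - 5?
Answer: -110446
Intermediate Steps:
G = -10 (G = -9 + (((3*0)*2 + 4) - 5) = -9 + ((0*2 + 4) - 5) = -9 + ((0 + 4) - 5) = -9 + (4 - 5) = -9 - 1 = -10)
m = -11/5 (m = -11*⅕ + 0*(⅐) = -11/5 + 0 = -11/5 ≈ -2.2000)
q(g) = -144 (q(g) = -54 + 9*(-10) = -54 - 90 = -144)
421*(-262) + q(m) = 421*(-262) - 144 = -110302 - 144 = -110446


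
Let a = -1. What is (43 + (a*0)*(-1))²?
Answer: 1849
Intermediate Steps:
(43 + (a*0)*(-1))² = (43 - 1*0*(-1))² = (43 + 0*(-1))² = (43 + 0)² = 43² = 1849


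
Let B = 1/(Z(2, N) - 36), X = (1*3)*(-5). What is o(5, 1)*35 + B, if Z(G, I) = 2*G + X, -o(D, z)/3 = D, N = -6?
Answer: -24676/47 ≈ -525.02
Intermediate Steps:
o(D, z) = -3*D
X = -15 (X = 3*(-5) = -15)
Z(G, I) = -15 + 2*G (Z(G, I) = 2*G - 15 = -15 + 2*G)
B = -1/47 (B = 1/((-15 + 2*2) - 36) = 1/((-15 + 4) - 36) = 1/(-11 - 36) = 1/(-47) = -1/47 ≈ -0.021277)
o(5, 1)*35 + B = -3*5*35 - 1/47 = -15*35 - 1/47 = -525 - 1/47 = -24676/47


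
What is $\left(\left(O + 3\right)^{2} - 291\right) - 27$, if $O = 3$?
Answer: $-282$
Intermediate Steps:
$\left(\left(O + 3\right)^{2} - 291\right) - 27 = \left(\left(3 + 3\right)^{2} - 291\right) - 27 = \left(6^{2} - 291\right) - 27 = \left(36 - 291\right) - 27 = -255 - 27 = -282$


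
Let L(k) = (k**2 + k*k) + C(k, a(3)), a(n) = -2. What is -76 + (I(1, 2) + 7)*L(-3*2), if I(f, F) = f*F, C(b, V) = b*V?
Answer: 680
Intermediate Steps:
C(b, V) = V*b
I(f, F) = F*f
L(k) = -2*k + 2*k**2 (L(k) = (k**2 + k*k) - 2*k = (k**2 + k**2) - 2*k = 2*k**2 - 2*k = -2*k + 2*k**2)
-76 + (I(1, 2) + 7)*L(-3*2) = -76 + (2*1 + 7)*(2*(-3*2)*(-1 - 3*2)) = -76 + (2 + 7)*(2*(-6)*(-1 - 6)) = -76 + 9*(2*(-6)*(-7)) = -76 + 9*84 = -76 + 756 = 680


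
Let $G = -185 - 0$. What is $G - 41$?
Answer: $-226$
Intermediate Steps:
$G = -185$ ($G = -185 + 0 = -185$)
$G - 41 = -185 - 41 = -226$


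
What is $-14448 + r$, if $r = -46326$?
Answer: $-60774$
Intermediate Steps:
$-14448 + r = -14448 - 46326 = -60774$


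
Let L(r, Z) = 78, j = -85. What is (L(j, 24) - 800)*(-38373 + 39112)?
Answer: -533558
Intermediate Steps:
(L(j, 24) - 800)*(-38373 + 39112) = (78 - 800)*(-38373 + 39112) = -722*739 = -533558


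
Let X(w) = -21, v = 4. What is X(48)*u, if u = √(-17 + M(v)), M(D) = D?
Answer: -21*I*√13 ≈ -75.717*I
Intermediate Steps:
u = I*√13 (u = √(-17 + 4) = √(-13) = I*√13 ≈ 3.6056*I)
X(48)*u = -21*I*√13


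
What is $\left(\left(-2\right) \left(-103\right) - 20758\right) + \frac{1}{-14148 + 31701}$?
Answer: $- \frac{360749255}{17553} \approx -20552.0$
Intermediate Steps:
$\left(\left(-2\right) \left(-103\right) - 20758\right) + \frac{1}{-14148 + 31701} = \left(206 - 20758\right) + \frac{1}{17553} = -20552 + \frac{1}{17553} = - \frac{360749255}{17553}$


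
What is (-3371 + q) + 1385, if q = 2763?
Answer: 777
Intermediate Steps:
(-3371 + q) + 1385 = (-3371 + 2763) + 1385 = -608 + 1385 = 777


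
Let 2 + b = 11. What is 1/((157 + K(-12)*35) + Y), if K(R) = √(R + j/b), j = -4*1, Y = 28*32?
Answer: 9477/10116481 - 420*I*√7/10116481 ≈ 0.00093679 - 0.00010984*I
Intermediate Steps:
Y = 896
j = -4
b = 9 (b = -2 + 11 = 9)
K(R) = √(-4/9 + R) (K(R) = √(R - 4/9) = √(-4/9 + R))
1/((157 + K(-12)*35) + Y) = 1/((157 + (√(-4 + 9*(-12))/3)*35) + 896) = 1/((157 + (√(-4 - 108)/3)*35) + 896) = 1/((157 + (√(-112)/3)*35) + 896) = 1/((157 + ((4*I*√7)/3)*35) + 896) = 1/((157 + (4*I*√7/3)*35) + 896) = 1/((157 + 140*I*√7/3) + 896) = 1/(1053 + 140*I*√7/3)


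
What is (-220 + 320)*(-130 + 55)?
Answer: -7500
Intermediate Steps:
(-220 + 320)*(-130 + 55) = 100*(-75) = -7500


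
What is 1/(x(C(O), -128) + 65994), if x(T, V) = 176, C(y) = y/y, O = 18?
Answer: 1/66170 ≈ 1.5113e-5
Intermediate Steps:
C(y) = 1
1/(x(C(O), -128) + 65994) = 1/(176 + 65994) = 1/66170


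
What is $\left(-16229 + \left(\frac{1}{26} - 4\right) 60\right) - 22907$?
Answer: $- \frac{511858}{13} \approx -39374.0$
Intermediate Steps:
$\left(-16229 + \left(\frac{1}{26} - 4\right) 60\right) - 22907 = \left(-16229 - \frac{3090}{13}\right) - 22907 = - \frac{214067}{13} - 22907 = - \frac{511858}{13}$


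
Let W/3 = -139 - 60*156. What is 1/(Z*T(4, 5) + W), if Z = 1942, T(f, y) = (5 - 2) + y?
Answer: -1/12961 ≈ -7.7154e-5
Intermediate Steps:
T(f, y) = 3 + y
W = -28497 (W = 3*(-139 - 60*156) = 3*(-139 - 9360) = 3*(-9499) = -28497)
1/(Z*T(4, 5) + W) = 1/(1942*(3 + 5) - 28497) = 1/(1942*8 - 28497) = 1/(15536 - 28497) = 1/(-12961) = -1/12961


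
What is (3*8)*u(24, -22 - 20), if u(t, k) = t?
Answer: 576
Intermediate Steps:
(3*8)*u(24, -22 - 20) = (3*8)*24 = 24*24 = 576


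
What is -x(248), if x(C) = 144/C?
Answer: -18/31 ≈ -0.58065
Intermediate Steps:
-x(248) = -144/248 = -1*18/31 = -18/31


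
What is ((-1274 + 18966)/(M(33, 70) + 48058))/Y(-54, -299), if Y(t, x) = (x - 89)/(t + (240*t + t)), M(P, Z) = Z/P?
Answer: 476848053/38460112 ≈ 12.399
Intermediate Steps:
Y(t, x) = (-89 + x)/(242*t) (Y(t, x) = (-89 + x)/(t + 241*t) = (-89 + x)/((242*t)) = (-89 + x)*(1/(242*t)) = (-89 + x)/(242*t))
((-1274 + 18966)/(M(33, 70) + 48058))/Y(-54, -299) = ((-1274 + 18966)/(70/33 + 48058))/(((1/242)*(-89 - 299)/(-54))) = (17692/(70*(1/33) + 48058))/(((1/242)*(-1/54)*(-388))) = (17692/(70/33 + 48058))/(97/3267) = (17692/(1585984/33))*(3267/97) = (17692*(33/1585984))*(3267/97) = (145959/396496)*(3267/97) = 476848053/38460112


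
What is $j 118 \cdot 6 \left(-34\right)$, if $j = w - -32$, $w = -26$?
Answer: $-144432$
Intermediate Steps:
$j = 6$ ($j = -26 - -32 = -26 + 32 = 6$)
$j 118 \cdot 6 \left(-34\right) = 6 \cdot 118 \cdot 6 \left(-34\right) = 708 \left(-204\right) = -144432$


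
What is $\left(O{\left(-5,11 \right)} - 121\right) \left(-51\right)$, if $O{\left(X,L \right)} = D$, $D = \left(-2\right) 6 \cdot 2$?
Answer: $7395$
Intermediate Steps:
$D = -24$ ($D = \left(-12\right) 2 = -24$)
$O{\left(X,L \right)} = -24$
$\left(O{\left(-5,11 \right)} - 121\right) \left(-51\right) = \left(-24 - 121\right) \left(-51\right) = \left(-145\right) \left(-51\right) = 7395$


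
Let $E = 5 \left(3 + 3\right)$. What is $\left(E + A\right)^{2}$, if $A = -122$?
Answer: $8464$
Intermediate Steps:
$E = 30$ ($E = 5 \cdot 6 = 30$)
$\left(E + A\right)^{2} = \left(30 - 122\right)^{2} = \left(-92\right)^{2} = 8464$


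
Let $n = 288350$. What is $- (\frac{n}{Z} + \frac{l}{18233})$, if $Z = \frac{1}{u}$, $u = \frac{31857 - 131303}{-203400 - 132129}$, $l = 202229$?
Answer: $- \frac{522903761699441}{6117700257} \approx -85474.0$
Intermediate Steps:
$u = \frac{99446}{335529}$ ($u = - \frac{99446}{-335529} = \left(-99446\right) \left(- \frac{1}{335529}\right) = \frac{99446}{335529} \approx 0.29639$)
$Z = \frac{335529}{99446}$ ($Z = \frac{1}{\frac{99446}{335529}} = \frac{335529}{99446} \approx 3.374$)
$- (\frac{n}{Z} + \frac{l}{18233}) = - (\frac{288350}{\frac{335529}{99446}} + \frac{202229}{18233}) = - (288350 \cdot \frac{99446}{335529} + 202229 \cdot \frac{1}{18233}) = - (\frac{28675254100}{335529} + \frac{202229}{18233}) = \left(-1\right) \frac{522903761699441}{6117700257} = - \frac{522903761699441}{6117700257}$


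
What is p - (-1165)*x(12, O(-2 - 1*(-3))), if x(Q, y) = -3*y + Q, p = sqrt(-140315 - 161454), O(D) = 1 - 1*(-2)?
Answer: 3495 + I*sqrt(301769) ≈ 3495.0 + 549.33*I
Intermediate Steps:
O(D) = 3 (O(D) = 1 + 2 = 3)
p = I*sqrt(301769) (p = sqrt(-301769) = I*sqrt(301769) ≈ 549.33*I)
x(Q, y) = Q - 3*y
p - (-1165)*x(12, O(-2 - 1*(-3))) = I*sqrt(301769) - (-1165)*(12 - 3*3) = I*sqrt(301769) - (-1165)*(12 - 9) = I*sqrt(301769) - (-1165)*3 = I*sqrt(301769) - 1*(-3495) = I*sqrt(301769) + 3495 = 3495 + I*sqrt(301769)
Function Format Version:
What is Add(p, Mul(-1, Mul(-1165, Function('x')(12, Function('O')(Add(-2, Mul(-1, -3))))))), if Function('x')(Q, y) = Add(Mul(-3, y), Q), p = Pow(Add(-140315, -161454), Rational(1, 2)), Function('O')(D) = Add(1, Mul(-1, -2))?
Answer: Add(3495, Mul(I, Pow(301769, Rational(1, 2)))) ≈ Add(3495.0, Mul(549.33, I))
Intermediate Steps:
Function('O')(D) = 3 (Function('O')(D) = Add(1, 2) = 3)
p = Mul(I, Pow(301769, Rational(1, 2))) (p = Pow(-301769, Rational(1, 2)) = Mul(I, Pow(301769, Rational(1, 2))) ≈ Mul(549.33, I))
Function('x')(Q, y) = Add(Q, Mul(-3, y))
Add(p, Mul(-1, Mul(-1165, Function('x')(12, Function('O')(Add(-2, Mul(-1, -3))))))) = Add(Mul(I, Pow(301769, Rational(1, 2))), Mul(-1, Mul(-1165, Add(12, Mul(-3, 3))))) = Add(Mul(I, Pow(301769, Rational(1, 2))), Mul(-1, Mul(-1165, Add(12, -9)))) = Add(Mul(I, Pow(301769, Rational(1, 2))), Mul(-1, Mul(-1165, 3))) = Add(Mul(I, Pow(301769, Rational(1, 2))), Mul(-1, -3495)) = Add(Mul(I, Pow(301769, Rational(1, 2))), 3495) = Add(3495, Mul(I, Pow(301769, Rational(1, 2))))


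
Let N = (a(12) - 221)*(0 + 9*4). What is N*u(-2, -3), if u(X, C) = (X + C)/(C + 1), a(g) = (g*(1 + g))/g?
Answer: -18720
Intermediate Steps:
a(g) = 1 + g
u(X, C) = (C + X)/(1 + C)
N = -7488 (N = ((1 + 12) - 221)*(0 + 9*4) = (13 - 221)*(0 + 36) = -208*36 = -7488)
N*u(-2, -3) = -7488*(-3 - 2)/(1 - 3) = -7488*(-5)/(-2) = -(-3744)*(-5) = -7488*5/2 = -18720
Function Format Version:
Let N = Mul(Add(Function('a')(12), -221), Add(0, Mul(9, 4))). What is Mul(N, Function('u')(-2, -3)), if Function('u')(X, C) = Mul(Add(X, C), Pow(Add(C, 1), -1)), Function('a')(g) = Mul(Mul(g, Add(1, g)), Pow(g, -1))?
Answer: -18720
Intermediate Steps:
Function('a')(g) = Add(1, g)
Function('u')(X, C) = Mul(Pow(Add(1, C), -1), Add(C, X)) (Function('u')(X, C) = Mul(Add(C, X), Pow(Add(1, C), -1)) = Mul(Pow(Add(1, C), -1), Add(C, X)))
N = -7488 (N = Mul(Add(Add(1, 12), -221), Add(0, Mul(9, 4))) = Mul(Add(13, -221), Add(0, 36)) = Mul(-208, 36) = -7488)
Mul(N, Function('u')(-2, -3)) = Mul(-7488, Mul(Pow(Add(1, -3), -1), Add(-3, -2))) = Mul(-7488, Mul(Pow(-2, -1), -5)) = Mul(-7488, Mul(Rational(-1, 2), -5)) = Mul(-7488, Rational(5, 2)) = -18720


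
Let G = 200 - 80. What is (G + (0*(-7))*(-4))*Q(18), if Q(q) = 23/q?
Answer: 460/3 ≈ 153.33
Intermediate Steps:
G = 120
(G + (0*(-7))*(-4))*Q(18) = (120 + (0*(-7))*(-4))*(23/18) = (120 + 0*(-4))*(23*(1/18)) = (120 + 0)*(23/18) = 120*(23/18) = 460/3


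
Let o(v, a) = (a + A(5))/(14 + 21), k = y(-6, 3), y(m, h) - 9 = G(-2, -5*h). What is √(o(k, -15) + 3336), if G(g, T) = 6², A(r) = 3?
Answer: 6*√113505/35 ≈ 57.755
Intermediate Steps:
G(g, T) = 36
y(m, h) = 45 (y(m, h) = 9 + 36 = 45)
k = 45
o(v, a) = 3/35 + a/35 (o(v, a) = (a + 3)/(14 + 21) = (3 + a)/35 = (3 + a)*(1/35) = 3/35 + a/35)
√(o(k, -15) + 3336) = √((3/35 + (1/35)*(-15)) + 3336) = √((3/35 - 3/7) + 3336) = √(-12/35 + 3336) = √(116748/35) = 6*√113505/35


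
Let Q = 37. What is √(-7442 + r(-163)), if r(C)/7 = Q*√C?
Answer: √(-7442 + 259*I*√163) ≈ 18.729 + 88.277*I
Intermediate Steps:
r(C) = 259*√C (r(C) = 7*(37*√C) = 259*√C)
√(-7442 + r(-163)) = √(-7442 + 259*√(-163)) = √(-7442 + 259*(I*√163)) = √(-7442 + 259*I*√163)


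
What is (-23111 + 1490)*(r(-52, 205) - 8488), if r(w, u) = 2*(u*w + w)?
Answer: 646727352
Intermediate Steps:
r(w, u) = 2*w + 2*u*w (r(w, u) = 2*(w + u*w) = 2*w + 2*u*w)
(-23111 + 1490)*(r(-52, 205) - 8488) = (-23111 + 1490)*(2*(-52)*(1 + 205) - 8488) = -21621*(2*(-52)*206 - 8488) = -21621*(-21424 - 8488) = -21621*(-29912) = 646727352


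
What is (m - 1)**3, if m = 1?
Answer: 0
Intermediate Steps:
(m - 1)**3 = (1 - 1)**3 = 0**3 = 0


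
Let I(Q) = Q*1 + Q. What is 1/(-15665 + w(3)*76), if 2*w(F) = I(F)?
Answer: -1/15437 ≈ -6.4779e-5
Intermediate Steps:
I(Q) = 2*Q (I(Q) = Q + Q = 2*Q)
w(F) = F (w(F) = (2*F)/2 = F)
1/(-15665 + w(3)*76) = 1/(-15665 + 3*76) = 1/(-15665 + 228) = 1/(-15437) = -1/15437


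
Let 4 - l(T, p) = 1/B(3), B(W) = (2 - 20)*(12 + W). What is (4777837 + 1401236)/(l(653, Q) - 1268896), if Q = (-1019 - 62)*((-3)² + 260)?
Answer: -1668349710/342600839 ≈ -4.8697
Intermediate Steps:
Q = -290789 (Q = -1081*(9 + 260) = -1081*269 = -290789)
B(W) = -216 - 18*W (B(W) = -18*(12 + W) = -216 - 18*W)
l(T, p) = 1081/270 (l(T, p) = 4 - 1/(-216 - 18*3) = 4 - 1/(-216 - 54) = 4 - 1/(-270) = 4 - 1*(-1/270) = 4 + 1/270 = 1081/270)
(4777837 + 1401236)/(l(653, Q) - 1268896) = (4777837 + 1401236)/(1081/270 - 1268896) = 6179073/(-342600839/270) = 6179073*(-270/342600839) = -1668349710/342600839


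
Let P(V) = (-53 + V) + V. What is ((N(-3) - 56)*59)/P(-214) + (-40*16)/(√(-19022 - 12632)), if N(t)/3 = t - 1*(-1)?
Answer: 3658/481 + 320*I*√646/2261 ≈ 7.605 + 3.5972*I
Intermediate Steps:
N(t) = 3 + 3*t (N(t) = 3*(t - 1*(-1)) = 3*(t + 1) = 3*(1 + t) = 3 + 3*t)
P(V) = -53 + 2*V
((N(-3) - 56)*59)/P(-214) + (-40*16)/(√(-19022 - 12632)) = (((3 + 3*(-3)) - 56)*59)/(-53 + 2*(-214)) + (-40*16)/(√(-19022 - 12632)) = (((3 - 9) - 56)*59)/(-53 - 428) - 640*(-I*√646/4522) = ((-6 - 56)*59)/(-481) - 640*(-I*√646/4522) = -62*59*(-1/481) - (-320)*I*√646/2261 = -3658*(-1/481) + 320*I*√646/2261 = 3658/481 + 320*I*√646/2261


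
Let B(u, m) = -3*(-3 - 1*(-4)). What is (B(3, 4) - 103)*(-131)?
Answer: 13886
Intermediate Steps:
B(u, m) = -3 (B(u, m) = -3*(-3 + 4) = -3*1 = -3)
(B(3, 4) - 103)*(-131) = (-3 - 103)*(-131) = -106*(-131) = 13886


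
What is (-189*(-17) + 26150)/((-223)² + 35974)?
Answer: 29363/85703 ≈ 0.34261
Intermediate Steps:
(-189*(-17) + 26150)/((-223)² + 35974) = (3213 + 26150)/(49729 + 35974) = 29363/85703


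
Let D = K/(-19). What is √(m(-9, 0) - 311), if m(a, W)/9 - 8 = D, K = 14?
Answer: I*√88673/19 ≈ 15.673*I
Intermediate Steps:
D = -14/19 (D = 14/(-19) = 14*(-1/19) = -14/19 ≈ -0.73684)
m(a, W) = 1242/19 (m(a, W) = 72 + 9*(-14/19) = 72 - 126/19 = 1242/19)
√(m(-9, 0) - 311) = √(1242/19 - 311) = √(-4667/19) = I*√88673/19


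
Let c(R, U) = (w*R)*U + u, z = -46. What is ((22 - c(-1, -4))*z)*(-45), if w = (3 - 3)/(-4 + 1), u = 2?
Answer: 41400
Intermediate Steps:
w = 0 (w = 0/(-3) = 0*(-1/3) = 0)
c(R, U) = 2 (c(R, U) = (0*R)*U + 2 = 0*U + 2 = 0 + 2 = 2)
((22 - c(-1, -4))*z)*(-45) = ((22 - 1*2)*(-46))*(-45) = ((22 - 2)*(-46))*(-45) = (20*(-46))*(-45) = -920*(-45) = 41400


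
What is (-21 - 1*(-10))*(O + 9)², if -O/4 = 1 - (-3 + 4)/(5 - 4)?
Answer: -891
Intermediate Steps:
O = 0 (O = -4*(1 - (-3 + 4)/(5 - 4)) = -4*(1 - 1/1) = -4*(1 - 1) = -4*0 = 0)
(-21 - 1*(-10))*(O + 9)² = (-21 - 1*(-10))*(0 + 9)² = (-21 + 10)*9² = -11*81 = -891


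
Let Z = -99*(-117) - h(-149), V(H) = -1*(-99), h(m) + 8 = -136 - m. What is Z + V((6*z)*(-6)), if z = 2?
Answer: 11677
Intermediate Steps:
h(m) = -144 - m (h(m) = -8 + (-136 - m) = -144 - m)
V(H) = 99
Z = 11578 (Z = -99*(-117) - (-144 - 1*(-149)) = 11583 - (-144 + 149) = 11583 - 1*5 = 11583 - 5 = 11578)
Z + V((6*z)*(-6)) = 11578 + 99 = 11677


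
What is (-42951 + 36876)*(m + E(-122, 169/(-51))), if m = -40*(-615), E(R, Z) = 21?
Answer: -149572575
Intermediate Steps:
m = 24600
(-42951 + 36876)*(m + E(-122, 169/(-51))) = (-42951 + 36876)*(24600 + 21) = -6075*24621 = -149572575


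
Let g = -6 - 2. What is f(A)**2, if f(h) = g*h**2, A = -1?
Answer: 64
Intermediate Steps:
g = -8
f(h) = -8*h**2
f(A)**2 = (-8*(-1)**2)**2 = (-8*1)**2 = (-8)**2 = 64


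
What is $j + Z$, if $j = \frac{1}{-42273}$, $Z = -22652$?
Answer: $- \frac{957567997}{42273} \approx -22652.0$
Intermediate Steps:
$j = - \frac{1}{42273} \approx -2.3656 \cdot 10^{-5}$
$j + Z = - \frac{1}{42273} - 22652 = - \frac{957567997}{42273}$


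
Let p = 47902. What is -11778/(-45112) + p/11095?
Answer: 1145815967/250258820 ≈ 4.5785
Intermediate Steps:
-11778/(-45112) + p/11095 = -11778/(-45112) + 47902/11095 = -11778*(-1/45112) + 47902*(1/11095) = 5889/22556 + 47902/11095 = 1145815967/250258820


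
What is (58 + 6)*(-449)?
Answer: -28736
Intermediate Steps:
(58 + 6)*(-449) = 64*(-449) = -28736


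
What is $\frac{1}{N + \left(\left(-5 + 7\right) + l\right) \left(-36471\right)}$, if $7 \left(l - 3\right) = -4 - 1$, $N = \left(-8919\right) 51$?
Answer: $- \frac{7}{4278213} \approx -1.6362 \cdot 10^{-6}$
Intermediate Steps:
$N = -454869$
$l = \frac{16}{7}$ ($l = 3 + \frac{-4 - 1}{7} = 3 + \frac{1}{7} \left(-5\right) = 3 - \frac{5}{7} = \frac{16}{7} \approx 2.2857$)
$\frac{1}{N + \left(\left(-5 + 7\right) + l\right) \left(-36471\right)} = \frac{1}{-454869 + \left(\left(-5 + 7\right) + \frac{16}{7}\right) \left(-36471\right)} = \frac{1}{-454869 + \left(2 + \frac{16}{7}\right) \left(-36471\right)} = \frac{1}{-454869 + \frac{30}{7} \left(-36471\right)} = \frac{1}{-454869 - \frac{1094130}{7}} = \frac{1}{- \frac{4278213}{7}} = - \frac{7}{4278213}$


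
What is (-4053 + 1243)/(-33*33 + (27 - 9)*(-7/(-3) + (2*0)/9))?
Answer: 2810/1047 ≈ 2.6839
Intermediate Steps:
(-4053 + 1243)/(-33*33 + (27 - 9)*(-7/(-3) + (2*0)/9)) = -2810/(-1089 + 18*(-7*(-⅓) + 0*(⅑))) = -2810/(-1089 + 18*(7/3 + 0)) = -2810/(-1089 + 18*(7/3)) = -2810/(-1089 + 42) = -2810/(-1047) = -2810*(-1/1047) = 2810/1047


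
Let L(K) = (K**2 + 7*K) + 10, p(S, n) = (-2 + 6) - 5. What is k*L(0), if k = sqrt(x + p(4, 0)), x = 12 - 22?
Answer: 10*I*sqrt(11) ≈ 33.166*I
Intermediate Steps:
x = -10
p(S, n) = -1 (p(S, n) = 4 - 5 = -1)
L(K) = 10 + K**2 + 7*K
k = I*sqrt(11) (k = sqrt(-10 - 1) = sqrt(-11) = I*sqrt(11) ≈ 3.3166*I)
k*L(0) = (I*sqrt(11))*(10 + 0**2 + 7*0) = (I*sqrt(11))*(10 + 0 + 0) = (I*sqrt(11))*10 = 10*I*sqrt(11)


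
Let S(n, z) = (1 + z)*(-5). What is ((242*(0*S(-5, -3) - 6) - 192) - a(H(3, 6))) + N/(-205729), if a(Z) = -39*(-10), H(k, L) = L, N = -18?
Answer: -418452768/205729 ≈ -2034.0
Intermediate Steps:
S(n, z) = -5 - 5*z
a(Z) = 390
((242*(0*S(-5, -3) - 6) - 192) - a(H(3, 6))) + N/(-205729) = ((242*(0*(-5 - 5*(-3)) - 6) - 192) - 1*390) - 18/(-205729) = ((242*(0*(-5 + 15) - 6) - 192) - 390) - 18*(-1/205729) = ((242*(0*10 - 6) - 192) - 390) + 18/205729 = ((242*(0 - 6) - 192) - 390) + 18/205729 = ((242*(-6) - 192) - 390) + 18/205729 = ((-1452 - 192) - 390) + 18/205729 = (-1644 - 390) + 18/205729 = -2034 + 18/205729 = -418452768/205729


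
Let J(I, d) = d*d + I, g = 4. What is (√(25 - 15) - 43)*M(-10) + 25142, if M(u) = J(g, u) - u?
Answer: 20240 + 114*√10 ≈ 20601.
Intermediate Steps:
J(I, d) = I + d² (J(I, d) = d² + I = I + d²)
M(u) = 4 + u² - u (M(u) = (4 + u²) - u = 4 + u² - u)
(√(25 - 15) - 43)*M(-10) + 25142 = (√(25 - 15) - 43)*(4 + (-10)² - 1*(-10)) + 25142 = (√10 - 43)*(4 + 100 + 10) + 25142 = (-43 + √10)*114 + 25142 = (-4902 + 114*√10) + 25142 = 20240 + 114*√10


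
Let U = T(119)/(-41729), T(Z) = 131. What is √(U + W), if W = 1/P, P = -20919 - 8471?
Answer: I*√4772986405348890/1226415310 ≈ 0.056332*I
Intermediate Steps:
P = -29390
U = -131/41729 (U = 131/(-41729) = 131*(-1/41729) = -131/41729 ≈ -0.0031393)
W = -1/29390 (W = 1/(-29390) = -1/29390 ≈ -3.4025e-5)
√(U + W) = √(-131/41729 - 1/29390) = √(-3891819/1226415310) = I*√4772986405348890/1226415310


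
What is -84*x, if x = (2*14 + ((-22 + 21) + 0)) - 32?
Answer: 420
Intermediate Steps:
x = -5 (x = (28 + (-1 + 0)) - 32 = (28 - 1) - 32 = 27 - 32 = -5)
-84*x = -84*(-5) = 420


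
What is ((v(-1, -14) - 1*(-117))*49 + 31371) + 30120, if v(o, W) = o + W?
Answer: 66489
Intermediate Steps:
v(o, W) = W + o
((v(-1, -14) - 1*(-117))*49 + 31371) + 30120 = (((-14 - 1) - 1*(-117))*49 + 31371) + 30120 = ((-15 + 117)*49 + 31371) + 30120 = (102*49 + 31371) + 30120 = (4998 + 31371) + 30120 = 36369 + 30120 = 66489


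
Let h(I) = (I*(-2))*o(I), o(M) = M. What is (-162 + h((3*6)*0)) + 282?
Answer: 120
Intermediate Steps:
h(I) = -2*I² (h(I) = (I*(-2))*I = (-2*I)*I = -2*I²)
(-162 + h((3*6)*0)) + 282 = (-162 - 2*((3*6)*0)²) + 282 = (-162 - 2*(18*0)²) + 282 = (-162 - 2*0²) + 282 = (-162 - 2*0) + 282 = (-162 + 0) + 282 = -162 + 282 = 120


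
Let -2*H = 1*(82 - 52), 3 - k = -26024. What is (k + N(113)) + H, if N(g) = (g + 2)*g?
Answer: 39007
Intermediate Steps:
k = 26027 (k = 3 - 1*(-26024) = 3 + 26024 = 26027)
H = -15 (H = -(82 - 52)/2 = -30/2 = -½*30 = -15)
N(g) = g*(2 + g) (N(g) = (2 + g)*g = g*(2 + g))
(k + N(113)) + H = (26027 + 113*(2 + 113)) - 15 = (26027 + 113*115) - 15 = (26027 + 12995) - 15 = 39022 - 15 = 39007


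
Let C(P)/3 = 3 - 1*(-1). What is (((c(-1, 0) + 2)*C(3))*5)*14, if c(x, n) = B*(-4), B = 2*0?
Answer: 1680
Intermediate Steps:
B = 0
C(P) = 12 (C(P) = 3*(3 - 1*(-1)) = 3*(3 + 1) = 3*4 = 12)
c(x, n) = 0 (c(x, n) = 0*(-4) = 0)
(((c(-1, 0) + 2)*C(3))*5)*14 = (((0 + 2)*12)*5)*14 = ((2*12)*5)*14 = (24*5)*14 = 120*14 = 1680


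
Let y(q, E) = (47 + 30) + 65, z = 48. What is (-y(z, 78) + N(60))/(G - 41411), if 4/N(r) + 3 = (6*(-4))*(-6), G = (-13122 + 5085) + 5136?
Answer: 10009/3123996 ≈ 0.0032039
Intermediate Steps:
y(q, E) = 142 (y(q, E) = 77 + 65 = 142)
G = -2901 (G = -8037 + 5136 = -2901)
N(r) = 4/141 (N(r) = 4/(-3 + (6*(-4))*(-6)) = 4/(-3 - 24*(-6)) = 4/(-3 + 144) = 4/141)
(-y(z, 78) + N(60))/(G - 41411) = (-1*142 + 4/141)/(-2901 - 41411) = (-142 + 4/141)/(-44312) = -20018/141*(-1/44312) = 10009/3123996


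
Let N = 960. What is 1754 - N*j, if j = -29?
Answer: 29594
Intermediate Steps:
1754 - N*j = 1754 - 960*(-29) = 1754 - 1*(-27840) = 1754 + 27840 = 29594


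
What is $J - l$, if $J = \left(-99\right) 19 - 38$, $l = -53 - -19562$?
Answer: $-21428$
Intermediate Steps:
$l = 19509$ ($l = -53 + 19562 = 19509$)
$J = -1919$ ($J = -1881 - 38 = -1919$)
$J - l = -1919 - 19509 = -21428$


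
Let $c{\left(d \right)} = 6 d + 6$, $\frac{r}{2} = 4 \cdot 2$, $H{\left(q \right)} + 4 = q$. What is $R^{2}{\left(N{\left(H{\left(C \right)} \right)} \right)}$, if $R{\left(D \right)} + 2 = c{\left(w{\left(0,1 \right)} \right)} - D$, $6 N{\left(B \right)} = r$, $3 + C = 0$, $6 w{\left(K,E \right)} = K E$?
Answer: $\frac{16}{9} \approx 1.7778$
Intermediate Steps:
$w{\left(K,E \right)} = \frac{E K}{6}$ ($w{\left(K,E \right)} = \frac{K E}{6} = \frac{E K}{6}$)
$C = -3$ ($C = -3 + 0 = -3$)
$H{\left(q \right)} = -4 + q$
$r = 16$ ($r = 2 \cdot 4 \cdot 2 = 2 \cdot 8 = 16$)
$N{\left(B \right)} = \frac{8}{3}$ ($N{\left(B \right)} = \frac{1}{6} \cdot 16 = \frac{8}{3}$)
$c{\left(d \right)} = 6 + 6 d$
$R{\left(D \right)} = 4 - D$ ($R{\left(D \right)} = -2 - \left(-6 + D - 1 \cdot 1 \cdot 0\right) = -2 - \left(-6 + D\right) = 4 - D$)
$R^{2}{\left(N{\left(H{\left(C \right)} \right)} \right)} = \left(4 - \frac{8}{3}\right)^{2} = \left(\frac{4}{3}\right)^{2} = \frac{16}{9}$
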